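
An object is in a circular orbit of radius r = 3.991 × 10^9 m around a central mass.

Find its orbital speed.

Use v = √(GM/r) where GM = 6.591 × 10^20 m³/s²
r = 3.991 × 10^9 m
GM = 6.591 × 10^20 m³/s²
GM/r = (6.591 × 10^20) / (3.991 × 10^9) = 1.65147 × 10^11 m²/s²
v = √(GM/r) = 406382 m/s ≈ 406.4 km/s

Final answer: 406.4 km/s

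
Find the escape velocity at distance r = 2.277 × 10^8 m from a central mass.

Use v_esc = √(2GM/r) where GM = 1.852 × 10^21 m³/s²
r = 2.277 × 10^8 m
GM = 1.852 × 10^21 m³/s²
2GM/r = 2 × (1.852 × 10^21) / (2.277 × 10^8) = 1.6267 × 10^13 m²/s²
v_esc = √(2GM/r) = 4.03324 × 10^6 m/s ≈ 4033 km/s

Final answer: 4033 km/s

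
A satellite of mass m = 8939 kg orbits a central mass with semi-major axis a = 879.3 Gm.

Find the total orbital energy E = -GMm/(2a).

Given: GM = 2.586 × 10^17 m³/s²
a = 879.3 Gm = 8.793 × 10^11 m
GM = 2.586 × 10^17 m³/s²
2a = 1.7586 × 10^12 m
GMm = 2.586 × 10^17 × 8939 = 2.31163 × 10^21 m³·kg/s²
E = −GMm/(2a) = -1.31447 × 10^9 J ≈ -1.314 GJ

Final answer: -1.314 GJ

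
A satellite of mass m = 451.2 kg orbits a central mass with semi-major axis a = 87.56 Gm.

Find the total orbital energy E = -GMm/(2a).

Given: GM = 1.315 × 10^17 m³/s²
a = 87.56 Gm = 8.756 × 10^10 m
GM = 1.315 × 10^17 m³/s²
2a = 1.7512 × 10^11 m
GMm = 1.315 × 10^17 × 451.2 = 5.93328 × 10^19 m³·kg/s²
E = −GMm/(2a) = -3.38812 × 10^8 J ≈ -338.8 MJ

Final answer: -338.8 MJ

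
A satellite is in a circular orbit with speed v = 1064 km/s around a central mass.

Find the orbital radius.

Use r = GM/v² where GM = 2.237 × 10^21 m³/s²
v = 1064 km/s = 1.064 × 10^6 m/s
GM = 2.237 × 10^21 m³/s²
v² = 1.1321 × 10^12 m²/s²
r = GM/v² = (2.237 × 10^21) / (1.1321 × 10^12) = 1.97598 × 10^9 m ≈ 1.976 × 10^9 m

Final answer: 1.976 × 10^9 m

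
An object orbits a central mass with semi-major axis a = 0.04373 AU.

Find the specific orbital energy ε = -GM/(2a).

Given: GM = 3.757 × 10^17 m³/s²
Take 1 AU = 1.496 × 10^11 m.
a = 0.04373 AU = 6.54201 × 10^9 m
GM = 3.757 × 10^17 m³/s²
2a = 1.3084 × 10^10 m
ε = −GM/(2a) = -2.87144 × 10^7 J/kg ≈ -28.71 MJ/kg

Final answer: -28.71 MJ/kg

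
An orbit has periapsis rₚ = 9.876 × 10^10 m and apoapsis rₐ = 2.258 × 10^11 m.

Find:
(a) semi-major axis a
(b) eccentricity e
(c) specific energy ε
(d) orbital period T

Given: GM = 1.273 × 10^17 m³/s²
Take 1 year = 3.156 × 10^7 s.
rₚ = 9.876 × 10^10 m
rₐ = 2.258 × 10^11 m
GM = 1.273 × 10^17 m³/s²
a = (rₚ + rₐ)/2 = 1.6228 × 10^11 m
e = (rₐ − rₚ)/(rₐ + rₚ) = (1.2704 × 10^11) / (3.2456 × 10^11) = 0.391422
(a) a = 1.6228 × 10^11 m ≈ 1.623 × 10^11 m
(b) e = 0.391422 ≈ 0.3914
(c) 2a = 3.2456 × 10^11 m;  ε = −GM/(2a) = -392223 J/kg ≈ -392.2 kJ/kg
(d) a³ = 4.27361 × 10^33 m³;  T = 2π √(a³/GM) = 2π × 1.83224 × 10^8 s = 1.15123 × 10^9 s ≈ 36.48 years

Final answer:
(a) semi-major axis a = 1.623 × 10^11 m
(b) eccentricity e = 0.3914
(c) specific energy ε = -392.2 kJ/kg
(d) orbital period T = 36.48 years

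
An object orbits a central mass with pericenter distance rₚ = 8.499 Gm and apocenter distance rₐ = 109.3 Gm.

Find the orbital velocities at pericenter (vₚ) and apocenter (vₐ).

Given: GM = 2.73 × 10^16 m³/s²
rₚ = 8.499 Gm = 8.499 × 10^9 m
rₐ = 109.3 Gm = 1.093 × 10^11 m
GM = 2.73 × 10^16 m³/s²
a = (rₚ + rₐ)/2 = 5.88995 × 10^10 m
Vis-viva: v² = GM (2/r − 1/a)
vₚ² = 2.73 × 10^16 × (2.35322 × 10^-10 − 1.69781 × 10^-11) = 5.96078 × 10^6 m²/s²
vₚ = 2441.47 m/s ≈ 2.441 km/s
vₐ² = 2.73 × 10^16 × (1.82983 × 10^-11 − 1.69781 × 10^-11) = 36041.2 m²/s²
vₐ = 189.845 m/s ≈ 189.8 m/s

Final answer: vₚ = 2.441 km/s, vₐ = 189.8 m/s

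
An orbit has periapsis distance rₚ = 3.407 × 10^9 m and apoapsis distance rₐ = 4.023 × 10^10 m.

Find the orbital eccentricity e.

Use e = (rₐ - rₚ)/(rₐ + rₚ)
rₚ = 3.407 × 10^9 m
rₐ = 4.023 × 10^10 m
rₐ − rₚ = 3.6823 × 10^10 m
rₐ + rₚ = 4.3637 × 10^10 m
e = (rₐ − rₚ)/(rₐ + rₚ) = 0.843848

Final answer: e = 0.8438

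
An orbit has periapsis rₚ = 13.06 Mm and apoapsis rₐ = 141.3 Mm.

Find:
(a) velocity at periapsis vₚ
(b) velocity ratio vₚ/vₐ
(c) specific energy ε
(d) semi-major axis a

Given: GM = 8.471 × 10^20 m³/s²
rₚ = 13.06 Mm = 1.306 × 10^7 m
rₐ = 141.3 Mm = 1.413 × 10^8 m
GM = 8.471 × 10^20 m³/s²
a = (rₚ + rₐ)/2 = 7.718 × 10^7 m
e = (rₐ − rₚ)/(rₐ + rₚ) = (1.2824 × 10^8) / (1.5436 × 10^8) = 0.830785
(a) vₚ² = GM (2/rₚ − 1/a) = 8.471 × 10^20 × (1.53139 × 10^-7 − 1.29567 × 10^-8) = 1.18749 × 10^14 m²/s²;  vₚ = 1.08972 × 10^7 m/s ≈ 1.09 × 10^4 km/s
(b) vₚ/vₐ = rₐ/rₚ (angular momentum) = (1.413 × 10^8) / (1.306 × 10^7) = 10.8193 ≈ 10.82
(c) 2a = 1.5436 × 10^8 m;  ε = −GM/(2a) = -5.48782 × 10^12 J/kg ≈ -5488 GJ/kg
(d) a = 7.718 × 10^7 m ≈ 77.18 Mm

Final answer:
(a) velocity at periapsis vₚ = 1.09 × 10^4 km/s
(b) velocity ratio vₚ/vₐ = 10.82
(c) specific energy ε = -5488 GJ/kg
(d) semi-major axis a = 77.18 Mm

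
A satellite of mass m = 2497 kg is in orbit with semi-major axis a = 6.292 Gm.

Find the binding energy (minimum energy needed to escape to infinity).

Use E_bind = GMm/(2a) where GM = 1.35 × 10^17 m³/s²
a = 6.292 Gm = 6.292 × 10^9 m
GM = 1.35 × 10^17 m³/s²
m = 2497 kg
GMm = 1.35 × 10^17 × 2497 = 3.37095 × 10^20 m³·kg/s²
2a = 1.2584 × 10^10 m
E_bind = GMm/(2a) = 2.67876 × 10^10 J ≈ 26.79 GJ

Final answer: 26.79 GJ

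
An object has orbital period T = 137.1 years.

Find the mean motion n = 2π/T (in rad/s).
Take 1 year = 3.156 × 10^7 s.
T = 137.1 years = 4.32688 × 10^9 s
n = 2π / (4.32688 × 10^9 s) = 1.45213 × 10^-9 rad/s ≈ 1.452 × 10^-9 rad/s

Final answer: n = 1.452 × 10^-9 rad/s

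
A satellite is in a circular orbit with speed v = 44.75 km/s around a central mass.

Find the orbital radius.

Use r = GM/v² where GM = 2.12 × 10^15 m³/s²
v = 44.75 km/s = 44750 m/s
GM = 2.12 × 10^15 m³/s²
v² = 2.00256 × 10^9 m²/s²
r = GM/v² = (2.12 × 10^15) / (2.00256 × 10^9) = 1.05864 × 10^6 m ≈ 1.059 × 10^6 m

Final answer: 1.059 × 10^6 m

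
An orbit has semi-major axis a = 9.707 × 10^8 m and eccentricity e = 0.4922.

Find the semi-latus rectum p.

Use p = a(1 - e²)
a = 9.707 × 10^8 m
e = 0.4922,  e² = 0.242261,  1 − e² = 0.757739
p = a(1 − e²) = 9.707 × 10^8 m × 0.757739 = 7.35537 × 10^8 m ≈ 7.355 × 10^8 m

Final answer: p = 7.355 × 10^8 m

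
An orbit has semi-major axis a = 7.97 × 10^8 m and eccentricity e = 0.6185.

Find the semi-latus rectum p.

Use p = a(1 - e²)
a = 7.97 × 10^8 m
e = 0.6185,  e² = 0.382542,  1 − e² = 0.617458
p = a(1 − e²) = 7.97 × 10^8 m × 0.617458 = 4.92114 × 10^8 m ≈ 4.921 × 10^8 m

Final answer: p = 4.921 × 10^8 m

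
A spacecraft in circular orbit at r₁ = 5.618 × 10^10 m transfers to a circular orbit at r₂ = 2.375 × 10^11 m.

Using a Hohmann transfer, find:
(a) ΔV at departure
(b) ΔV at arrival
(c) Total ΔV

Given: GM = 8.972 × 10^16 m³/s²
r₁ = 5.618 × 10^10 m
r₂ = 2.375 × 10^11 m
GM = 8.972 × 10^16 m³/s²
Transfer ellipse: a_t = (r₁ + r₂)/2 = 1.4684 × 10^11 m
Circular speed at r₁: v₁ = √(GM/r₁) = 1263.73 m/s
Transfer speed at r₁ (periapsis): v₁ₜ = √(GM(2/r₁ − 1/a_t)) = 1607.18 m/s
(a) ΔV₁ = v₁ₜ − v₁ = 343.447 m/s ≈ 343.4 m/s
Circular speed at r₂: v₂ = √(GM/r₂) = 614.629 m/s
Transfer speed at r₂ (apoapsis): v₂ₜ = √(GM(2/r₂ − 1/a_t)) = 380.173 m/s
(b) ΔV₂ = v₂ − v₂ₜ = 234.455 m/s ≈ 234.5 m/s
(c) ΔV_total = ΔV₁ + ΔV₂ = 577.903 m/s ≈ 577.9 m/s

Final answer:
(a) ΔV₁ = 343.4 m/s
(b) ΔV₂ = 234.5 m/s
(c) ΔV_total = 577.9 m/s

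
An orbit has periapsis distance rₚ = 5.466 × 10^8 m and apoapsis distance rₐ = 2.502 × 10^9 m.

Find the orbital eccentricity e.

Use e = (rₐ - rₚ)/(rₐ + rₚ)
rₚ = 5.466 × 10^8 m
rₐ = 2.502 × 10^9 m
rₐ − rₚ = 1.9554 × 10^9 m
rₐ + rₚ = 3.0486 × 10^9 m
e = (rₐ − rₚ)/(rₐ + rₚ) = 0.641409

Final answer: e = 0.6414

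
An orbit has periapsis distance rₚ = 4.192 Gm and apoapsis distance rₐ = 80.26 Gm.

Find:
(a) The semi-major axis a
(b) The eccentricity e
rₚ = 4.192 Gm = 4.192 × 10^9 m
rₐ = 80.26 Gm = 8.026 × 10^10 m
(a) a = (rₚ + rₐ)/2 = 4.2226 × 10^10 m ≈ 42.23 Gm
(b) e = (rₐ − rₚ)/(rₐ + rₚ) = (7.6068 × 10^10) / (8.4452 × 10^10) = 0.900725

Final answer:
(a) a = 42.23 Gm
(b) e = 0.9007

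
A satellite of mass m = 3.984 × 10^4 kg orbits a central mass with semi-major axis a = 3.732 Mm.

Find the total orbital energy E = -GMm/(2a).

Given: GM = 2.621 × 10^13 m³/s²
a = 3.732 Mm = 3.732 × 10^6 m
GM = 2.621 × 10^13 m³/s²
2a = 7.464 × 10^6 m
GMm = 2.621 × 10^13 × 39840 = 1.04421 × 10^18 m³·kg/s²
E = −GMm/(2a) = -1.39899 × 10^11 J ≈ -139.9 GJ

Final answer: -139.9 GJ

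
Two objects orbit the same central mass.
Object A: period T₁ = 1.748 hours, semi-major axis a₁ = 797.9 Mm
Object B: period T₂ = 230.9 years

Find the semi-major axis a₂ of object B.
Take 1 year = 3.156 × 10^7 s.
T₁ = 1.748 hours = 6292.8 s
T₂ = 230.9 years = 7.2872 × 10^9 s
a₁ = 797.9 Mm = 7.979 × 10^8 m
Kepler's third law: (T₂/T₁)² = (a₂/a₁)³  ⇒  a₂ = a₁ (T₂/T₁)^(2/3)
T₂/T₁ = 1.15802 × 10^6
(T₂/T₁)^(2/3) = 11027.5
a₂ = 7.979 × 10^8 m × 11027.5 = 8.79886 × 10^12 m ≈ 8.799 Tm

Final answer: a₂ = 8.799 Tm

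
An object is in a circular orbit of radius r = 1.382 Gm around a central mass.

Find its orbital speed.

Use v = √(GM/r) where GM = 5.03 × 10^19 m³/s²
r = 1.382 Gm = 1.382 × 10^9 m
GM = 5.03 × 10^19 m³/s²
GM/r = (5.03 × 10^19) / (1.382 × 10^9) = 3.63965 × 10^10 m²/s²
v = √(GM/r) = 190779 m/s ≈ 190.8 km/s

Final answer: 190.8 km/s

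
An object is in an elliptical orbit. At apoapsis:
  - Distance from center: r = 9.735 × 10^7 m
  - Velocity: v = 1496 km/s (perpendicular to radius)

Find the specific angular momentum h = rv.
r = 9.735 × 10^7 m
v = 1496 km/s = 1.496 × 10^6 m/s
h = rv = 9.735 × 10^7 × 1.496 × 10^6 = 1.45636 × 10^14 m²/s ≈ 1.456 × 10^14 m²/s

Final answer: h = 1.456 × 10^14 m²/s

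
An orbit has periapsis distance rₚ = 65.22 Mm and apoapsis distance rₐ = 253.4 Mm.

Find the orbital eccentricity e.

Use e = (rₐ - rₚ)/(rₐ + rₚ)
rₚ = 65.22 Mm = 6.522 × 10^7 m
rₐ = 253.4 Mm = 2.534 × 10^8 m
rₐ − rₚ = 1.8818 × 10^8 m
rₐ + rₚ = 3.1862 × 10^8 m
e = (rₐ − rₚ)/(rₐ + rₚ) = 0.59061

Final answer: e = 0.5906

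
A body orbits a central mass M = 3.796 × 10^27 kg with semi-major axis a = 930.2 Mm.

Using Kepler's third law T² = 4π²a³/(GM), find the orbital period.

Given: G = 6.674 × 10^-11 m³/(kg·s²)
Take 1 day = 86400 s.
M = 3.796 × 10^27 kg
GM = G × M = 6.674 × 10^-11 × 3.796 × 10^27 = 2.53345 × 10^17 m³/s²
a = 930.2 Mm = 9.302 × 10^8 m
a³ = 8.04876 × 10^26 m³
T = 2π √(a³/GM) = 2π √((8.04876 × 10^26) / (2.53345 × 10^17)) = 2π × 56364.8 s
T = 354151 s ≈ 4.099 days

Final answer: 4.099 days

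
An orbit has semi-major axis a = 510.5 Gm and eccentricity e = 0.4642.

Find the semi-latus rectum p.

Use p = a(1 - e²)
a = 510.5 Gm = 5.105 × 10^11 m
e = 0.4642,  e² = 0.215482,  1 − e² = 0.784518
p = a(1 − e²) = 5.105 × 10^11 m × 0.784518 = 4.00497 × 10^11 m ≈ 400.5 Gm

Final answer: p = 400.5 Gm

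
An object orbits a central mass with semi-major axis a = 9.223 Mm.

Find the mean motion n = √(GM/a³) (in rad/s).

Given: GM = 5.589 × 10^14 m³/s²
a = 9.223 Mm = 9.223 × 10^6 m
GM = 5.589 × 10^14 m³/s²
a³ = 7.84543 × 10^20 m³
GM/a³ = (5.589 × 10^14) / (7.84543 × 10^20) = 7.12389 × 10^-7 s⁻²
n = √(GM/a³) = 0.000844032 rad/s ≈ 0.000844 rad/s

Final answer: n = 0.000844 rad/s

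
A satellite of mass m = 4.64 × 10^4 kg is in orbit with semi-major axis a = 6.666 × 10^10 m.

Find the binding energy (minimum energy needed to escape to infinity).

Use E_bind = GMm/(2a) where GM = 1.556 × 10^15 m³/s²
a = 6.666 × 10^10 m
GM = 1.556 × 10^15 m³/s²
m = 4.64 × 10^4 kg
GMm = 1.556 × 10^15 × 46400 = 7.21984 × 10^19 m³·kg/s²
2a = 1.3332 × 10^11 m
E_bind = GMm/(2a) = 5.41542 × 10^8 J ≈ 541.5 MJ

Final answer: 541.5 MJ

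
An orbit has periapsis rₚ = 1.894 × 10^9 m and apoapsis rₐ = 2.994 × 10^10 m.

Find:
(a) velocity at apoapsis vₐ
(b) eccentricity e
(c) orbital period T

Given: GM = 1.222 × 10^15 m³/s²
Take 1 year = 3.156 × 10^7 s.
rₚ = 1.894 × 10^9 m
rₐ = 2.994 × 10^10 m
GM = 1.222 × 10^15 m³/s²
a = (rₚ + rₐ)/2 = 1.5917 × 10^10 m
e = (rₐ − rₚ)/(rₐ + rₚ) = (2.8046 × 10^10) / (3.1834 × 10^10) = 0.881008
(a) vₐ² = GM (2/rₐ − 1/a) = 1.222 × 10^15 × (6.68003 × 10^-11 − 6.28259 × 10^-11) = 4856.67 m²/s²;  vₐ = 69.6898 m/s ≈ 69.69 m/s
(b) e = 0.881008 ≈ 0.881
(c) a³ = 4.03259 × 10^30 m³;  T = 2π √(a³/GM) = 2π × 5.74455 × 10^7 s = 3.60941 × 10^8 s ≈ 11.44 years

Final answer:
(a) velocity at apoapsis vₐ = 69.69 m/s
(b) eccentricity e = 0.881
(c) orbital period T = 11.44 years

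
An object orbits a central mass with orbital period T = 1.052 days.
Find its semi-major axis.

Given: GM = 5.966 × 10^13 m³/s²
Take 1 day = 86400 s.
T = 1.052 days = 90892.8 s
GM = 5.966 × 10^13 m³/s²
Kepler's third law: a³ = GM T² / (4π²)
T² = 8.2615 × 10^9 s²
a³ = (5.966 × 10^13) × (8.2615 × 10^9) / (4π²) = 1.24848 × 10^22 m³
a = (a³)^(1/3) = 2.31985 × 10^7 m ≈ 23.2 Mm

Final answer: 23.2 Mm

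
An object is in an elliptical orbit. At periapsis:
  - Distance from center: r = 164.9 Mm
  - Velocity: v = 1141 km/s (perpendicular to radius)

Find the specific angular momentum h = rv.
r = 164.9 Mm = 1.649 × 10^8 m
v = 1141 km/s = 1.141 × 10^6 m/s
h = rv = 1.649 × 10^8 × 1.141 × 10^6 = 1.88151 × 10^14 m²/s ≈ 1.882 × 10^14 m²/s

Final answer: h = 1.882 × 10^14 m²/s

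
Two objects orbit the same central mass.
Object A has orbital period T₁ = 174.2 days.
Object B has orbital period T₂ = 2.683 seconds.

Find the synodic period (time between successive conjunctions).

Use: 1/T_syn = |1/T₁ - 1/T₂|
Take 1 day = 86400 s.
T₁ = 174.2 days = 1.50509 × 10^7 s
T₂ = 2.683 seconds
1/T₁ = 6.64413 × 10^-8 s⁻¹
1/T₂ = 0.372717 s⁻¹
|1/T₁ − 1/T₂| = 0.372717 s⁻¹
T_syn = 1 / |1/T₁ − 1/T₂| = 2.683 s ≈ 2.683 seconds

Final answer: T_syn = 2.683 seconds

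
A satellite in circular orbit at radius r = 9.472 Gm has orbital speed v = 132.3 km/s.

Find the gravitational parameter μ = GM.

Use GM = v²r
r = 9.472 Gm = 9.472 × 10^9 m
v = 132.3 km/s = 132300 m/s
v² = 1.75033 × 10^10 m²/s²
GM = v²r = 1.75033 × 10^10 × 9.472 × 10^9 = 1.65791 × 10^20 m³/s²
GM ≈ 1.658 × 10^20 m³/s²

Final answer: GM = 1.658 × 10^20 m³/s²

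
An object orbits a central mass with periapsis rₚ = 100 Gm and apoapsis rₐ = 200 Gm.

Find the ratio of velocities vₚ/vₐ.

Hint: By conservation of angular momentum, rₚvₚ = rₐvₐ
rₚ = 100 Gm = 1 × 10^11 m
rₐ = 200 Gm = 2 × 10^11 m
rₚvₚ = rₐvₐ  ⇒  vₚ/vₐ = rₐ/rₚ
vₚ/vₐ = (2 × 10^11) / (1 × 10^11) = 2

Final answer: vₚ/vₐ = 2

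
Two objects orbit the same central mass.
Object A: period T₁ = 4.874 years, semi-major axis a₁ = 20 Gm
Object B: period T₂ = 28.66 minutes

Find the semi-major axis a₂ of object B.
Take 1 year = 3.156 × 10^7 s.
T₁ = 4.874 years = 1.53823 × 10^8 s
T₂ = 28.66 minutes = 1719.6 s
a₁ = 20 Gm = 2 × 10^10 m
Kepler's third law: (T₂/T₁)² = (a₂/a₁)³  ⇒  a₂ = a₁ (T₂/T₁)^(2/3)
T₂/T₁ = 1.11791 × 10^-5
(T₂/T₁)^(2/3) = 0.000499962
a₂ = 2 × 10^10 m × 0.000499962 = 9.99923 × 10^6 m ≈ 9.999 Mm

Final answer: a₂ = 9.999 Mm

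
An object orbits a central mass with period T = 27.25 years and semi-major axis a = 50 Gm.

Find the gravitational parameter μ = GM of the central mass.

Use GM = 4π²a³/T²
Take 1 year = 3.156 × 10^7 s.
T = 27.25 years = 8.6001 × 10^8 s
a = 50 Gm = 5 × 10^10 m
a³ = 1.25 × 10^32 m³
T² = 7.39617 × 10^17 s²
GM = 4π² × (1.25 × 10^32) / (7.39617 × 10^17) = 6.6721 × 10^15 m³/s²
GM ≈ 6.672 × 10^15 m³/s²

Final answer: GM = 6.672 × 10^15 m³/s²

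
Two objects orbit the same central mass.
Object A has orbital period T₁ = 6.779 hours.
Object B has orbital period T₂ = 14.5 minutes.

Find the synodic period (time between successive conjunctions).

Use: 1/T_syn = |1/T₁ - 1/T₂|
T₁ = 6.779 hours = 24404.4 s
T₂ = 14.5 minutes = 870 s
1/T₁ = 4.09762 × 10^-5 s⁻¹
1/T₂ = 0.00114943 s⁻¹
|1/T₁ − 1/T₂| = 0.00110845 s⁻¹
T_syn = 1 / |1/T₁ − 1/T₂| = 902.161 s ≈ 15.04 minutes

Final answer: T_syn = 15.04 minutes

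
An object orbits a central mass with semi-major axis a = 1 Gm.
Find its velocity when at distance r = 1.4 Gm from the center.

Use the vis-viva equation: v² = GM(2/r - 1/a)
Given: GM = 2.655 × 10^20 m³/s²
a = 1 Gm = 1 × 10^9 m
r = 1.4 Gm = 1.4 × 10^9 m
GM = 2.655 × 10^20 m³/s²
2/r − 1/a = 1.42857 × 10^-9 − 1 × 10^-9 = 4.28571 × 10^-10 m⁻¹
v² = GM (2/r − 1/a) = 1.13786 × 10^11 m²/s²
v = 337321 m/s ≈ 337.3 km/s

Final answer: 337.3 km/s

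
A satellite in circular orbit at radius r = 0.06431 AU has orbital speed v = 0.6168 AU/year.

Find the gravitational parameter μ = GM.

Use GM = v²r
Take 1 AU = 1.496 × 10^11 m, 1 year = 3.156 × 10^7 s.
r = 0.06431 AU = 9.62078 × 10^9 m
v = 0.6168 AU/year = 2923.74 m/s
v² = 8.54826 × 10^6 m²/s²
GM = v²r = 8.54826 × 10^6 × 9.62078 × 10^9 = 8.22409 × 10^16 m³/s²
GM ≈ 8.224 × 10^16 m³/s²

Final answer: GM = 8.224 × 10^16 m³/s²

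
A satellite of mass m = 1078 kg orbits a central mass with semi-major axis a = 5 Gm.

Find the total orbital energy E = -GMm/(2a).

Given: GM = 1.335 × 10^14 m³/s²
a = 5 Gm = 5 × 10^9 m
GM = 1.335 × 10^14 m³/s²
2a = 1 × 10^10 m
GMm = 1.335 × 10^14 × 1078 = 1.43913 × 10^17 m³·kg/s²
E = −GMm/(2a) = -1.43913 × 10^7 J ≈ -14.39 MJ

Final answer: -14.39 MJ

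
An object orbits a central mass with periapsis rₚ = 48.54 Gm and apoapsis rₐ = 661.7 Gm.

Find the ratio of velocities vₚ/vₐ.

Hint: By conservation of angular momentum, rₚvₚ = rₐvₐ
rₚ = 48.54 Gm = 4.854 × 10^10 m
rₐ = 661.7 Gm = 6.617 × 10^11 m
rₚvₚ = rₐvₐ  ⇒  vₚ/vₐ = rₐ/rₚ
vₚ/vₐ = (6.617 × 10^11) / (4.854 × 10^10) = 13.6321

Final answer: vₚ/vₐ = 13.63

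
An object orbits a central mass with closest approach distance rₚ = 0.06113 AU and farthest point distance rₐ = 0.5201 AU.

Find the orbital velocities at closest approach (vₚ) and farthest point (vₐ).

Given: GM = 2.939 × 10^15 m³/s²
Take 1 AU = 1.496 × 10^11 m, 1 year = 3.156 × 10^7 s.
rₚ = 0.06113 AU = 9.14505 × 10^9 m
rₐ = 0.5201 AU = 7.7807 × 10^10 m
GM = 2.939 × 10^15 m³/s²
a = (rₚ + rₐ)/2 = 4.3476 × 10^10 m
Vis-viva: v² = GM (2/r − 1/a)
vₚ² = 2.939 × 10^15 × (2.18698 × 10^-10 − 2.30012 × 10^-11) = 575152 m²/s²
vₚ = 758.388 m/s ≈ 0.16 AU/year
vₐ² = 2.939 × 10^15 × (2.57046 × 10^-11 − 2.30012 × 10^-11) = 7945.43 m²/s²
vₐ = 89.1372 m/s ≈ 89.14 m/s

Final answer: vₚ = 0.16 AU/year, vₐ = 89.14 m/s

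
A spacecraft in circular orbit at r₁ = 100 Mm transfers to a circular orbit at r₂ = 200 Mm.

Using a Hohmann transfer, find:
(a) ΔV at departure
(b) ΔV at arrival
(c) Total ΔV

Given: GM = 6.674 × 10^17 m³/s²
r₁ = 100 Mm = 1 × 10^8 m
r₂ = 200 Mm = 2 × 10^8 m
GM = 6.674 × 10^17 m³/s²
Transfer ellipse: a_t = (r₁ + r₂)/2 = 1.5 × 10^8 m
Circular speed at r₁: v₁ = √(GM/r₁) = 81694.6 m/s
Transfer speed at r₁ (periapsis): v₁ₜ = √(GM(2/r₁ − 1/a_t)) = 94332.7 m/s
(a) ΔV₁ = v₁ₜ − v₁ = 12638.2 m/s ≈ 12.64 km/s
Circular speed at r₂: v₂ = √(GM/r₂) = 57766.8 m/s
Transfer speed at r₂ (apoapsis): v₂ₜ = √(GM(2/r₂ − 1/a_t)) = 47166.4 m/s
(b) ΔV₂ = v₂ − v₂ₜ = 10600.4 m/s ≈ 10.6 km/s
(c) ΔV_total = ΔV₁ + ΔV₂ = 23238.6 m/s ≈ 23.24 km/s

Final answer:
(a) ΔV₁ = 12.64 km/s
(b) ΔV₂ = 10.6 km/s
(c) ΔV_total = 23.24 km/s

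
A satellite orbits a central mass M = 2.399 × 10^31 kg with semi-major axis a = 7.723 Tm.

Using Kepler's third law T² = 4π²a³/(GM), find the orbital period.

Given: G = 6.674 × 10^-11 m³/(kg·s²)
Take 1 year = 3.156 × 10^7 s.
M = 2.399 × 10^31 kg
GM = G × M = 6.674 × 10^-11 × 2.399 × 10^31 = 1.60109 × 10^21 m³/s²
a = 7.723 Tm = 7.723 × 10^12 m
a³ = 4.60636 × 10^38 m³
T = 2π √(a³/GM) = 2π √((4.60636 × 10^38) / (1.60109 × 10^21)) = 2π × 5.36378 × 10^8 s
T = 3.37016 × 10^9 s ≈ 106.8 years

Final answer: 106.8 years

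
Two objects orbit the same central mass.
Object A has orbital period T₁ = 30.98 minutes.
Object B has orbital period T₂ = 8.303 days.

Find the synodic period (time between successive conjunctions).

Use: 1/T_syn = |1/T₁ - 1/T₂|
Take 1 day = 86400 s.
T₁ = 30.98 minutes = 1858.8 s
T₂ = 8.303 days = 717379 s
1/T₁ = 0.000537981 s⁻¹
1/T₂ = 1.39396 × 10^-6 s⁻¹
|1/T₁ − 1/T₂| = 0.000536588 s⁻¹
T_syn = 1 / |1/T₁ − 1/T₂| = 1863.63 s ≈ 31.06 minutes

Final answer: T_syn = 31.06 minutes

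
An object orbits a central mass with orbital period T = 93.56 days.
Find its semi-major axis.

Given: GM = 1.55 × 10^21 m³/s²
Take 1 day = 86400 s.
T = 93.56 days = 8.08358 × 10^6 s
GM = 1.55 × 10^21 m³/s²
Kepler's third law: a³ = GM T² / (4π²)
T² = 6.53443 × 10^13 s²
a³ = (1.55 × 10^21) × (6.53443 × 10^13) / (4π²) = 2.56555 × 10^33 m³
a = (a³)^(1/3) = 1.36897 × 10^11 m ≈ 1.369 × 10^11 m

Final answer: 1.369 × 10^11 m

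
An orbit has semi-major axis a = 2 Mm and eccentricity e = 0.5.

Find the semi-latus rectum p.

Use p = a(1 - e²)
a = 2 Mm = 2 × 10^6 m
e = 0.5,  e² = 0.25,  1 − e² = 0.75
p = a(1 − e²) = 2 × 10^6 m × 0.75 = 1.5 × 10^6 m ≈ 1.5 Mm

Final answer: p = 1.5 Mm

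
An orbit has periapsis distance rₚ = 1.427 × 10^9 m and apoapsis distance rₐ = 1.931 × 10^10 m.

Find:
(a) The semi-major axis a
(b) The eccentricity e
rₚ = 1.427 × 10^9 m
rₐ = 1.931 × 10^10 m
(a) a = (rₚ + rₐ)/2 = 1.03685 × 10^10 m ≈ 1.037 × 10^10 m
(b) e = (rₐ − rₚ)/(rₐ + rₚ) = (1.7883 × 10^10) / (2.0737 × 10^10) = 0.862372

Final answer:
(a) a = 1.037 × 10^10 m
(b) e = 0.8624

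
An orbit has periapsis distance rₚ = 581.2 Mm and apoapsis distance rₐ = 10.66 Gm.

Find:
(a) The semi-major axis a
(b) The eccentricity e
rₚ = 581.2 Mm = 5.812 × 10^8 m
rₐ = 10.66 Gm = 1.066 × 10^10 m
(a) a = (rₚ + rₐ)/2 = 5.6206 × 10^9 m ≈ 5.621 Gm
(b) e = (rₐ − rₚ)/(rₐ + rₚ) = (1.00788 × 10^10) / (1.12412 × 10^10) = 0.896595

Final answer:
(a) a = 5.621 Gm
(b) e = 0.8966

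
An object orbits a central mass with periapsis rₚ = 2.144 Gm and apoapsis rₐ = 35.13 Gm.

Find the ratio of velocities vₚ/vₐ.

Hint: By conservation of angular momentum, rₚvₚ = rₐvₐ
rₚ = 2.144 Gm = 2.144 × 10^9 m
rₐ = 35.13 Gm = 3.513 × 10^10 m
rₚvₚ = rₐvₐ  ⇒  vₚ/vₐ = rₐ/rₚ
vₚ/vₐ = (3.513 × 10^10) / (2.144 × 10^9) = 16.3853

Final answer: vₚ/vₐ = 16.39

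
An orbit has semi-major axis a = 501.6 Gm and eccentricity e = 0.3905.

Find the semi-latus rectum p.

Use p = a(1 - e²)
a = 501.6 Gm = 5.016 × 10^11 m
e = 0.3905,  e² = 0.15249,  1 − e² = 0.84751
p = a(1 − e²) = 5.016 × 10^11 m × 0.84751 = 4.25111 × 10^11 m ≈ 425.1 Gm

Final answer: p = 425.1 Gm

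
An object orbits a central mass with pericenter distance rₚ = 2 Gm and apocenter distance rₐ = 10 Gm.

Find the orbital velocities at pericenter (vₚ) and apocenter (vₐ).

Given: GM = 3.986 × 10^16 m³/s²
rₚ = 2 Gm = 2 × 10^9 m
rₐ = 10 Gm = 1 × 10^10 m
GM = 3.986 × 10^16 m³/s²
a = (rₚ + rₐ)/2 = 6 × 10^9 m
Vis-viva: v² = GM (2/r − 1/a)
vₚ² = 3.986 × 10^16 × (1 × 10^-9 − 1.66667 × 10^-10) = 3.32167 × 10^7 m²/s²
vₚ = 5763.39 m/s ≈ 5.763 km/s
vₐ² = 3.986 × 10^16 × (2 × 10^-10 − 1.66667 × 10^-10) = 1.32867 × 10^6 m²/s²
vₐ = 1152.68 m/s ≈ 1.153 km/s

Final answer: vₚ = 5.763 km/s, vₐ = 1.153 km/s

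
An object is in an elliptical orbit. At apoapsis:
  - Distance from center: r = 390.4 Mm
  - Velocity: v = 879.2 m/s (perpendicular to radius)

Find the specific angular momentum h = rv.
r = 390.4 Mm = 3.904 × 10^8 m
v = 879.2 m/s
h = rv = 3.904 × 10^8 × 879.2 = 3.4324 × 10^11 m²/s ≈ 3.432 × 10^11 m²/s

Final answer: h = 3.432 × 10^11 m²/s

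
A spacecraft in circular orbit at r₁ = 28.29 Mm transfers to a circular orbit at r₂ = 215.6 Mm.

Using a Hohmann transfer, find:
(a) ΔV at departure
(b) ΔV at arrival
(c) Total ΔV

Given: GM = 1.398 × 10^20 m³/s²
r₁ = 28.29 Mm = 2.829 × 10^7 m
r₂ = 215.6 Mm = 2.156 × 10^8 m
GM = 1.398 × 10^20 m³/s²
Transfer ellipse: a_t = (r₁ + r₂)/2 = 1.21945 × 10^8 m
Circular speed at r₁: v₁ = √(GM/r₁) = 2.22299 × 10^6 m/s
Transfer speed at r₁ (periapsis): v₁ₜ = √(GM(2/r₁ − 1/a_t)) = 2.95583 × 10^6 m/s
(a) ΔV₁ = v₁ₜ − v₁ = 732842 m/s ≈ 732.8 km/s
Circular speed at r₂: v₂ = √(GM/r₂) = 805247 m/s
Transfer speed at r₂ (apoapsis): v₂ₜ = √(GM(2/r₂ − 1/a_t)) = 387850 m/s
(b) ΔV₂ = v₂ − v₂ₜ = 417397 m/s ≈ 417.4 km/s
(c) ΔV_total = ΔV₁ + ΔV₂ = 1.15024 × 10^6 m/s ≈ 1150 km/s

Final answer:
(a) ΔV₁ = 732.8 km/s
(b) ΔV₂ = 417.4 km/s
(c) ΔV_total = 1150 km/s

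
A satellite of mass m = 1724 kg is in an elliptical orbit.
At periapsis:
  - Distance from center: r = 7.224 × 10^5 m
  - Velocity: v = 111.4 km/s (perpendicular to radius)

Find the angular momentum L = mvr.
r = 7.224 × 10^5 m
v = 111.4 km/s = 111400 m/s
vr = 111400 × 722400 = 8.04754 × 10^10 m²/s
L = m × vr = 1724 × 8.04754 × 10^10 = 1.3874 × 10^14 kg·m²/s ≈ 1.387 × 10^14 kg·m²/s

Final answer: L = 1.387 × 10^14 kg·m²/s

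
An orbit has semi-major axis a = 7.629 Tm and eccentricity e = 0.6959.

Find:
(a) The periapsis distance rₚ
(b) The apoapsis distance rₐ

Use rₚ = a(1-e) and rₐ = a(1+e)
a = 7.629 Tm = 7.629 × 10^12 m
e = 0.6959:  1 − e = 0.3041,  1 + e = 1.6959
(a) rₚ = a(1 − e) = 7.629 × 10^12 m × 0.3041 = 2.31998 × 10^12 m ≈ 2.32 Tm
(b) rₐ = a(1 + e) = 7.629 × 10^12 m × 1.6959 = 1.2938 × 10^13 m ≈ 12.94 Tm

Final answer:
(a) rₚ = 2.32 Tm
(b) rₐ = 12.94 Tm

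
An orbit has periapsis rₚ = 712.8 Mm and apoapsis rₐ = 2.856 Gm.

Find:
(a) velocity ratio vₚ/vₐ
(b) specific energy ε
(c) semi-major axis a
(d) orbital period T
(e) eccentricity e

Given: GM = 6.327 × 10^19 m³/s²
rₚ = 712.8 Mm = 7.128 × 10^8 m
rₐ = 2.856 Gm = 2.856 × 10^9 m
GM = 6.327 × 10^19 m³/s²
a = (rₚ + rₐ)/2 = 1.7844 × 10^9 m
e = (rₐ − rₚ)/(rₐ + rₚ) = (2.1432 × 10^9) / (3.5688 × 10^9) = 0.600538
(a) vₚ/vₐ = rₐ/rₚ (angular momentum) = (2.856 × 10^9) / (7.128 × 10^8) = 4.00673 ≈ 4.007
(b) 2a = 3.5688 × 10^9 m;  ε = −GM/(2a) = -1.77286 × 10^10 J/kg ≈ -17.73 GJ/kg
(c) a = 1.7844 × 10^9 m ≈ 1.784 Gm
(d) a³ = 5.68168 × 10^27 m³;  T = 2π √(a³/GM) = 2π × 9476.31 s = 59541.4 s ≈ 16.54 hours
(e) e = 0.600538 ≈ 0.6005

Final answer:
(a) velocity ratio vₚ/vₐ = 4.007
(b) specific energy ε = -17.73 GJ/kg
(c) semi-major axis a = 1.784 Gm
(d) orbital period T = 16.54 hours
(e) eccentricity e = 0.6005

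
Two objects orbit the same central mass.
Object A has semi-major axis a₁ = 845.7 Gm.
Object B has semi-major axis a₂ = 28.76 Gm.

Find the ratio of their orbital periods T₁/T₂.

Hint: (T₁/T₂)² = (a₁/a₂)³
a₁ = 845.7 Gm = 8.457 × 10^11 m
a₂ = 28.76 Gm = 2.876 × 10^10 m
a₁/a₂ = 29.4054
T₁/T₂ = (a₁/a₂)^(3/2) = (29.4054)^1.5 = 159.456

Final answer: T₁/T₂ = 159.5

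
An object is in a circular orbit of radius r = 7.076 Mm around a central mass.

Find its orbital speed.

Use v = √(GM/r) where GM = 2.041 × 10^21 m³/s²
r = 7.076 Mm = 7.076 × 10^6 m
GM = 2.041 × 10^21 m³/s²
GM/r = (2.041 × 10^21) / (7.076 × 10^6) = 2.8844 × 10^14 m²/s²
v = √(GM/r) = 1.69835 × 10^7 m/s ≈ 1.698 × 10^4 km/s

Final answer: 1.698 × 10^4 km/s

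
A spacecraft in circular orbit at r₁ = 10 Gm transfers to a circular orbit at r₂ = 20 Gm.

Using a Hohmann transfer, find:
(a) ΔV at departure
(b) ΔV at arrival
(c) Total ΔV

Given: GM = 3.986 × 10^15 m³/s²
r₁ = 10 Gm = 1 × 10^10 m
r₂ = 20 Gm = 2 × 10^10 m
GM = 3.986 × 10^15 m³/s²
Transfer ellipse: a_t = (r₁ + r₂)/2 = 1.5 × 10^10 m
Circular speed at r₁: v₁ = √(GM/r₁) = 631.348 m/s
Transfer speed at r₁ (periapsis): v₁ₜ = √(GM(2/r₁ − 1/a_t)) = 729.018 m/s
(a) ΔV₁ = v₁ₜ − v₁ = 97.6698 m/s ≈ 97.67 m/s
Circular speed at r₂: v₂ = √(GM/r₂) = 446.43 m/s
Transfer speed at r₂ (apoapsis): v₂ₜ = √(GM(2/r₂ − 1/a_t)) = 364.509 m/s
(b) ΔV₂ = v₂ − v₂ₜ = 81.9215 m/s ≈ 81.92 m/s
(c) ΔV_total = ΔV₁ + ΔV₂ = 179.591 m/s ≈ 179.6 m/s

Final answer:
(a) ΔV₁ = 97.67 m/s
(b) ΔV₂ = 81.92 m/s
(c) ΔV_total = 179.6 m/s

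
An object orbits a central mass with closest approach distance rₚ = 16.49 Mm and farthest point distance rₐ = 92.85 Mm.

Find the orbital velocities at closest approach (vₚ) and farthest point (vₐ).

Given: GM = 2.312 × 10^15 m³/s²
rₚ = 16.49 Mm = 1.649 × 10^7 m
rₐ = 92.85 Mm = 9.285 × 10^7 m
GM = 2.312 × 10^15 m³/s²
a = (rₚ + rₐ)/2 = 5.467 × 10^7 m
Vis-viva: v² = GM (2/r − 1/a)
vₚ² = 2.312 × 10^15 × (1.21286 × 10^-7 − 1.82916 × 10^-8) = 2.38122 × 10^8 m²/s²
vₚ = 15431.2 m/s ≈ 15.43 km/s
vₐ² = 2.312 × 10^15 × (2.15401 × 10^-8 − 1.82916 × 10^-8) = 7.51065 × 10^6 m²/s²
vₐ = 2740.56 m/s ≈ 2.741 km/s

Final answer: vₚ = 15.43 km/s, vₐ = 2.741 km/s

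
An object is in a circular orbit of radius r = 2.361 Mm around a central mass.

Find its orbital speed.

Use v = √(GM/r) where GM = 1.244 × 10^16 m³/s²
r = 2.361 Mm = 2.361 × 10^6 m
GM = 1.244 × 10^16 m³/s²
GM/r = (1.244 × 10^16) / (2.361 × 10^6) = 5.26895 × 10^9 m²/s²
v = √(GM/r) = 72587.6 m/s ≈ 72.59 km/s

Final answer: 72.59 km/s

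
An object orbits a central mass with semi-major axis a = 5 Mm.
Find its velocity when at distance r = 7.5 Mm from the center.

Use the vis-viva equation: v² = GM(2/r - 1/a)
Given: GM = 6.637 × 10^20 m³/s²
a = 5 Mm = 5 × 10^6 m
r = 7.5 Mm = 7.5 × 10^6 m
GM = 6.637 × 10^20 m³/s²
2/r − 1/a = 2.66667 × 10^-7 − 2 × 10^-7 = 6.66667 × 10^-8 m⁻¹
v² = GM (2/r − 1/a) = 4.42467 × 10^13 m²/s²
v = 6.65182 × 10^6 m/s ≈ 6652 km/s

Final answer: 6652 km/s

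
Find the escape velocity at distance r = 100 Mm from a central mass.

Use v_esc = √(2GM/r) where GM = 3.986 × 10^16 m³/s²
r = 100 Mm = 1 × 10^8 m
GM = 3.986 × 10^16 m³/s²
2GM/r = 2 × (3.986 × 10^16) / (1 × 10^8) = 7.972 × 10^8 m²/s²
v_esc = √(2GM/r) = 28234.7 m/s ≈ 28.23 km/s

Final answer: 28.23 km/s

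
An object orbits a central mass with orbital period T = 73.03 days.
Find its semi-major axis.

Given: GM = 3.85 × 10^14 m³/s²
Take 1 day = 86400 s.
T = 73.03 days = 6.30979 × 10^6 s
GM = 3.85 × 10^14 m³/s²
Kepler's third law: a³ = GM T² / (4π²)
T² = 3.98135 × 10^13 s²
a³ = (3.85 × 10^14) × (3.98135 × 10^13) / (4π²) = 3.88268 × 10^26 m³
a = (a³)^(1/3) = 7.29531 × 10^8 m ≈ 729.5 Mm

Final answer: 729.5 Mm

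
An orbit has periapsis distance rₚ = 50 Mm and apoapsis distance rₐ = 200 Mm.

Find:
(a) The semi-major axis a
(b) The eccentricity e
rₚ = 50 Mm = 5 × 10^7 m
rₐ = 200 Mm = 2 × 10^8 m
(a) a = (rₚ + rₐ)/2 = 1.25 × 10^8 m ≈ 125 Mm
(b) e = (rₐ − rₚ)/(rₐ + rₚ) = (1.5 × 10^8) / (2.5 × 10^8) = 0.6

Final answer:
(a) a = 125 Mm
(b) e = 0.6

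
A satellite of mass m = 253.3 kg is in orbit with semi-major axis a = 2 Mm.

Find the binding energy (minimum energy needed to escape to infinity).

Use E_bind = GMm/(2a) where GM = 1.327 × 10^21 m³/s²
a = 2 Mm = 2 × 10^6 m
GM = 1.327 × 10^21 m³/s²
m = 253.3 kg
GMm = 1.327 × 10^21 × 253.3 = 3.36129 × 10^23 m³·kg/s²
2a = 4 × 10^6 m
E_bind = GMm/(2a) = 8.40323 × 10^16 J ≈ 84.03 PJ

Final answer: 84.03 PJ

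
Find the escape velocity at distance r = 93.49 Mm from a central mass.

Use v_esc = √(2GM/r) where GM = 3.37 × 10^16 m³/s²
r = 93.49 Mm = 9.349 × 10^7 m
GM = 3.37 × 10^16 m³/s²
2GM/r = 2 × (3.37 × 10^16) / (9.349 × 10^7) = 7.20933 × 10^8 m²/s²
v_esc = √(2GM/r) = 26850.2 m/s ≈ 26.85 km/s

Final answer: 26.85 km/s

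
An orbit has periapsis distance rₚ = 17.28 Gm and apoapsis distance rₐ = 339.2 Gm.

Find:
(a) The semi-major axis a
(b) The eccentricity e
rₚ = 17.28 Gm = 1.728 × 10^10 m
rₐ = 339.2 Gm = 3.392 × 10^11 m
(a) a = (rₚ + rₐ)/2 = 1.7824 × 10^11 m ≈ 178.2 Gm
(b) e = (rₐ − rₚ)/(rₐ + rₚ) = (3.2192 × 10^11) / (3.5648 × 10^11) = 0.903052

Final answer:
(a) a = 178.2 Gm
(b) e = 0.9031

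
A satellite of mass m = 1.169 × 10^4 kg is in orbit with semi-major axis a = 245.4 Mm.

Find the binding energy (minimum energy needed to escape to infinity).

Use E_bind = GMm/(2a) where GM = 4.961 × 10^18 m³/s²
a = 245.4 Mm = 2.454 × 10^8 m
GM = 4.961 × 10^18 m³/s²
m = 1.169 × 10^4 kg
GMm = 4.961 × 10^18 × 11690 = 5.79941 × 10^22 m³·kg/s²
2a = 4.908 × 10^8 m
E_bind = GMm/(2a) = 1.18162 × 10^14 J ≈ 118.2 TJ

Final answer: 118.2 TJ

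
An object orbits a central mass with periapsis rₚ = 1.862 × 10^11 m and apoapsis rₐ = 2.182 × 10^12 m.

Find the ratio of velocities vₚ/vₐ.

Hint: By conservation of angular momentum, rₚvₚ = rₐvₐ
rₚ = 1.862 × 10^11 m
rₐ = 2.182 × 10^12 m
rₚvₚ = rₐvₐ  ⇒  vₚ/vₐ = rₐ/rₚ
vₚ/vₐ = (2.182 × 10^12) / (1.862 × 10^11) = 11.7186

Final answer: vₚ/vₐ = 11.72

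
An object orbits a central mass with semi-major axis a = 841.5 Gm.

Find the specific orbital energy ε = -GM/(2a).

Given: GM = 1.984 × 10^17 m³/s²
a = 841.5 Gm = 8.415 × 10^11 m
GM = 1.984 × 10^17 m³/s²
2a = 1.683 × 10^12 m
ε = −GM/(2a) = -117885 J/kg ≈ -117.9 kJ/kg

Final answer: -117.9 kJ/kg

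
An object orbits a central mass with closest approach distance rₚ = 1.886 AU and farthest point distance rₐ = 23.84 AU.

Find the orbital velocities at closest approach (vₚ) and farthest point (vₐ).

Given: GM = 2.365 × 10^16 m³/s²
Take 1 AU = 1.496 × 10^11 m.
rₚ = 1.886 AU = 2.82146 × 10^11 m
rₐ = 23.84 AU = 3.56646 × 10^12 m
GM = 2.365 × 10^16 m³/s²
a = (rₚ + rₐ)/2 = 1.9243 × 10^12 m
Vis-viva: v² = GM (2/r − 1/a)
vₚ² = 2.365 × 10^16 × (7.08854 × 10^-12 − 5.19668 × 10^-13) = 155354 m²/s²
vₚ = 394.149 m/s ≈ 394.1 m/s
vₐ² = 2.365 × 10^16 × (5.6078 × 10^-13 − 5.19668 × 10^-13) = 972.283 m²/s²
vₐ = 31.1815 m/s ≈ 31.18 m/s

Final answer: vₚ = 394.1 m/s, vₐ = 31.18 m/s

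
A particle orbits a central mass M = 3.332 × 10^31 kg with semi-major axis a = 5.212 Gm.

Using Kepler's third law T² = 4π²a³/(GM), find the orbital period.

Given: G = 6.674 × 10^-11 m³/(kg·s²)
M = 3.332 × 10^31 kg
GM = G × M = 6.674 × 10^-11 × 3.332 × 10^31 = 2.22378 × 10^21 m³/s²
a = 5.212 Gm = 5.212 × 10^9 m
a³ = 1.41584 × 10^29 m³
T = 2π √(a³/GM) = 2π √((1.41584 × 10^29) / (2.22378 × 10^21)) = 2π × 7979.23 s
T = 50135 s ≈ 13.93 hours

Final answer: 13.93 hours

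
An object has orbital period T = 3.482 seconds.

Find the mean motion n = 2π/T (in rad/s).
T = 3.482 seconds
n = 2π / 3.482 s = 1.80448 rad/s ≈ 1.804 rad/s

Final answer: n = 1.804 rad/s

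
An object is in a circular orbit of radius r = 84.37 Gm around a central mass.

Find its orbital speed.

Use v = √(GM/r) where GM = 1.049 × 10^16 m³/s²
r = 84.37 Gm = 8.437 × 10^10 m
GM = 1.049 × 10^16 m³/s²
GM/r = (1.049 × 10^16) / (8.437 × 10^10) = 124333 m²/s²
v = √(GM/r) = 352.609 m/s ≈ 352.6 m/s

Final answer: 352.6 m/s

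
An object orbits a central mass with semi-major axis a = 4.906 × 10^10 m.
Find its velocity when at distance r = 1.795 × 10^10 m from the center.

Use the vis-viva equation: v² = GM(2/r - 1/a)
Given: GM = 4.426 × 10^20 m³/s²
a = 4.906 × 10^10 m
r = 1.795 × 10^10 m
GM = 4.426 × 10^20 m³/s²
2/r − 1/a = 1.11421 × 10^-10 − 2.03832 × 10^-11 = 9.10374 × 10^-11 m⁻¹
v² = GM (2/r − 1/a) = 4.02932 × 10^10 m²/s²
v = 200732 m/s ≈ 200.7 km/s

Final answer: 200.7 km/s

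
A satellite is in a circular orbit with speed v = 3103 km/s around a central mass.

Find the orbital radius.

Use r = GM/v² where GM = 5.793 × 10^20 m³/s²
v = 3103 km/s = 3.103 × 10^6 m/s
GM = 5.793 × 10^20 m³/s²
v² = 9.62861 × 10^12 m²/s²
r = GM/v² = (5.793 × 10^20) / (9.62861 × 10^12) = 6.01645 × 10^7 m ≈ 6.016 × 10^7 m

Final answer: 6.016 × 10^7 m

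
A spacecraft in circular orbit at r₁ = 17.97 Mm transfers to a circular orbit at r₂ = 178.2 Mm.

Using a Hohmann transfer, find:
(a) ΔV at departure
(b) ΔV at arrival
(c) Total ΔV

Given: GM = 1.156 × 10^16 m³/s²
r₁ = 17.97 Mm = 1.797 × 10^7 m
r₂ = 178.2 Mm = 1.782 × 10^8 m
GM = 1.156 × 10^16 m³/s²
Transfer ellipse: a_t = (r₁ + r₂)/2 = 9.8085 × 10^7 m
Circular speed at r₁: v₁ = √(GM/r₁) = 25363.2 m/s
Transfer speed at r₁ (periapsis): v₁ₜ = √(GM(2/r₁ − 1/a_t)) = 34186.7 m/s
(a) ΔV₁ = v₁ₜ − v₁ = 8823.47 m/s ≈ 8.823 km/s
Circular speed at r₂: v₂ = √(GM/r₂) = 8054.25 m/s
Transfer speed at r₂ (apoapsis): v₂ₜ = √(GM(2/r₂ − 1/a_t)) = 3447.45 m/s
(b) ΔV₂ = v₂ − v₂ₜ = 4606.8 m/s ≈ 4.607 km/s
(c) ΔV_total = ΔV₁ + ΔV₂ = 13430.3 m/s ≈ 13.43 km/s

Final answer:
(a) ΔV₁ = 8.823 km/s
(b) ΔV₂ = 4.607 km/s
(c) ΔV_total = 13.43 km/s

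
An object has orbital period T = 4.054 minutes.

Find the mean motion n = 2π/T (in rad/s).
T = 4.054 minutes = 243.24 s
n = 2π / 243.24 s = 0.0258312 rad/s ≈ 0.02583 rad/s

Final answer: n = 0.02583 rad/s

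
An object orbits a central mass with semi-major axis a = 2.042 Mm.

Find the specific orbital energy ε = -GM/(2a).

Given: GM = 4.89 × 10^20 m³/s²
a = 2.042 Mm = 2.042 × 10^6 m
GM = 4.89 × 10^20 m³/s²
2a = 4.084 × 10^6 m
ε = −GM/(2a) = -1.19736 × 10^14 J/kg ≈ -1.197 × 10^5 GJ/kg

Final answer: -1.197 × 10^5 GJ/kg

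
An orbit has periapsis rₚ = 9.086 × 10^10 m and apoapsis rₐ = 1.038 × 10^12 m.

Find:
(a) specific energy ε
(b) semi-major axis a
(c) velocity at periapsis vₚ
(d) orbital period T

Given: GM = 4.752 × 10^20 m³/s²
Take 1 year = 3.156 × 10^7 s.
rₚ = 9.086 × 10^10 m
rₐ = 1.038 × 10^12 m
GM = 4.752 × 10^20 m³/s²
a = (rₚ + rₐ)/2 = 5.6443 × 10^11 m
e = (rₐ − rₚ)/(rₐ + rₚ) = (9.4714 × 10^11) / (1.12886 × 10^12) = 0.839023
(a) 2a = 1.12886 × 10^12 m;  ε = −GM/(2a) = -4.20956 × 10^8 J/kg ≈ -421 MJ/kg
(b) a = 5.6443 × 10^11 m ≈ 5.644 × 10^11 m
(c) vₚ² = GM (2/rₚ − 1/a) = 4.752 × 10^20 × (2.20119 × 10^-11 − 1.7717 × 10^-12) = 9.61814 × 10^9 m²/s²;  vₚ = 98072.1 m/s ≈ 98.07 km/s
(d) a³ = 1.79817 × 10^35 m³;  T = 2π √(a³/GM) = 2π × 1.94526 × 10^7 s = 1.22224 × 10^8 s ≈ 3.873 years

Final answer:
(a) specific energy ε = -421 MJ/kg
(b) semi-major axis a = 5.644 × 10^11 m
(c) velocity at periapsis vₚ = 98.07 km/s
(d) orbital period T = 3.873 years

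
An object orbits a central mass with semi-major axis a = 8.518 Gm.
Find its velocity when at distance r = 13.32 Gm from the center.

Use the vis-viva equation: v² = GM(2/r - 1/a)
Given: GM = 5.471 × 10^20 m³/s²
a = 8.518 Gm = 8.518 × 10^9 m
r = 13.32 Gm = 1.332 × 10^10 m
GM = 5.471 × 10^20 m³/s²
2/r − 1/a = 1.5015 × 10^-10 − 1.17398 × 10^-10 = 3.27517 × 10^-11 m⁻¹
v² = GM (2/r − 1/a) = 1.79185 × 10^10 m²/s²
v = 133860 m/s ≈ 133.9 km/s

Final answer: 133.9 km/s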